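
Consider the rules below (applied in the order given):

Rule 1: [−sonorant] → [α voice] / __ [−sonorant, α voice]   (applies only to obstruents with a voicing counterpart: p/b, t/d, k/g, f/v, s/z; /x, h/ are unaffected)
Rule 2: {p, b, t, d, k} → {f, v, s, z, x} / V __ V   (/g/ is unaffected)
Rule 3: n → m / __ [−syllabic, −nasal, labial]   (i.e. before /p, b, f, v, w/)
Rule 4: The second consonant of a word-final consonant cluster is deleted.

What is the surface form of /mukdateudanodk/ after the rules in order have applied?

mugdaseuzanot

Rule 1 (regressive voicing assimilation): /k/ precedes the voiced obstruent /d/, so it voices to [g] by assimilation. /d/ precedes the voiceless obstruent /k/, so it devoices to [t] by assimilation. /mukdateudanodk/ → mugdateudanotk.
Rule 2 (intervocalic spirantization): /t/ is a stop between vowels /a/ and /e/, so it spirantizes to the fricative [s]. /d/ is a stop between vowels /u/ and /a/, so it spirantizes to the fricative [z]. /mugdateudanotk/ → mugdaseuzanotk.
Rule 3 (nasal place assimilation): no segment meets the environment; /mugdaseuzanotk/ is unchanged.
Rule 4 (final cluster simplification): /k/ is the second consonant of a word-final cluster /tk/, so it deletes. /mugdaseuzanotk/ → mugdaseuzanot.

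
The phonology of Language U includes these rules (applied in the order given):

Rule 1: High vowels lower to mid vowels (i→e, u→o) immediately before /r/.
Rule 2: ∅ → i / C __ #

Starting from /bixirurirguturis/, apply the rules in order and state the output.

Rule 1 (pre-rhotic lowering): /i/ is a high vowel immediately before /r/, so it lowers to [e]. /u/ is a high vowel immediately before /r/, so it lowers to [o]. /i/ is a high vowel immediately before /r/, so it lowers to [e]. /u/ is a high vowel immediately before /r/, so it lowers to [o]. /bixirurirguturis/ → bixerorergutoris.
Rule 2 (final i-epenthesis): the form ends in the consonant /s/, so [i] is inserted word-finally. /bixerorergutoris/ → bixerorergutorisi.

bixerorergutorisi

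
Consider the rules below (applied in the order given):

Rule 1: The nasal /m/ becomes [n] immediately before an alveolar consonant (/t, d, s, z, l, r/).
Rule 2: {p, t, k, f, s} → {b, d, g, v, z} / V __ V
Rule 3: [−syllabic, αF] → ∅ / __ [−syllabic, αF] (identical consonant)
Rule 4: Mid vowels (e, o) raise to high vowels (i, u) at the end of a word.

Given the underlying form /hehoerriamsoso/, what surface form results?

Rule 1 (nasal place assimilation): /m/ precedes the alveolar consonant /s/, so it assimilates in place to [n]. /hehoerriamsoso/ → hehoerriansoso.
Rule 2 (intervocalic voicing): /s/ is a voiceless obstruent between vowels /o/ and /o/, so it voices to [z]. /hehoerriansoso/ → hehoerriansozo.
Rule 3 (degemination): /rr/ is a geminate; the first /r/ deletes. /hehoerriansozo/ → hehoeriansozo.
Rule 4 (final vowel raising): /o/ is a mid vowel in word-final position, so it raises to [u]. /hehoeriansozo/ → hehoeriansozu.

hehoeriansozu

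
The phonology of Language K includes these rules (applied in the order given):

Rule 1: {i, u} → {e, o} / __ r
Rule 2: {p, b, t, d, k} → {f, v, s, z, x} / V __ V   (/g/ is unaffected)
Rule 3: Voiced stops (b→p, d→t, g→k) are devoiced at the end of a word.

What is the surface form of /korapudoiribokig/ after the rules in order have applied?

korafuzoerivoxik

Rule 1 (pre-rhotic lowering): /i/ is a high vowel immediately before /r/, so it lowers to [e]. /korapudoiribokig/ → korapudoeribokig.
Rule 2 (intervocalic spirantization): /p/ is a stop between vowels /a/ and /u/, so it spirantizes to the fricative [f]. /d/ is a stop between vowels /u/ and /o/, so it spirantizes to the fricative [z]. /b/ is a stop between vowels /i/ and /o/, so it spirantizes to the fricative [v]. /k/ is a stop between vowels /o/ and /i/, so it spirantizes to the fricative [x]. /korapudoeribokig/ → korafuzoerivoxig.
Rule 3 (final devoicing): /g/ is a voiced stop in word-final position, so it devoices to [k]. /korafuzoerivoxig/ → korafuzoerivoxik.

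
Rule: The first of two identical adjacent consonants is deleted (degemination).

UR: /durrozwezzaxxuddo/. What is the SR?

durozwezaxudo

/rr/ is a geminate; the first /r/ deletes.
/zz/ is a geminate; the first /z/ deletes.
/xx/ is a geminate; the first /x/ deletes.
/dd/ is a geminate; the first /d/ deletes.
Surface form: [durozwezaxudo].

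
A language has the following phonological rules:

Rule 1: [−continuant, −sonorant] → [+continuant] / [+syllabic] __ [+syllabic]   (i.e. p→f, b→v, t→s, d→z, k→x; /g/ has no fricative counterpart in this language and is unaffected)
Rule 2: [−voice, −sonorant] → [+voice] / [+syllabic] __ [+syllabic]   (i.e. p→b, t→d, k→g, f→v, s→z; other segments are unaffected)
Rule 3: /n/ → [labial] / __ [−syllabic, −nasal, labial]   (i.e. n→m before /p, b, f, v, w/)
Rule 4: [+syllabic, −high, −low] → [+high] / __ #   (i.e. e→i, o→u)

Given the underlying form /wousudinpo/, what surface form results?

wouzuzimpu

Rule 1 (intervocalic spirantization): /d/ is a stop between vowels /u/ and /i/, so it spirantizes to the fricative [z]. /wousudinpo/ → wousuzinpo.
Rule 2 (intervocalic voicing): /s/ is a voiceless obstruent between vowels /u/ and /u/, so it voices to [z]. /wousuzinpo/ → wouzuzinpo.
Rule 3 (nasal place assimilation): /n/ precedes the labial consonant /p/, so it assimilates in place to [m]. /wouzuzinpo/ → wouzuzimpo.
Rule 4 (final vowel raising): /o/ is a mid vowel in word-final position, so it raises to [u]. /wouzuzimpo/ → wouzuzimpu.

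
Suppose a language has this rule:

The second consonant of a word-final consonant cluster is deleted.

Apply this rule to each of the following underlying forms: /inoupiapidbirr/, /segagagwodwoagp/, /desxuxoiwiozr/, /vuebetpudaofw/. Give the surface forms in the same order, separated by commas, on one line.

/inoupiapidbirr/: /r/ is the second consonant of a word-final cluster /rr/, so it deletes. → [inoupiapidbir].
/segagagwodwoagp/: /p/ is the second consonant of a word-final cluster /gp/, so it deletes. → [segagagwodwoag].
/desxuxoiwiozr/: /r/ is the second consonant of a word-final cluster /zr/, so it deletes. → [desxuxoiwioz].
/vuebetpudaofw/: /w/ is the second consonant of a word-final cluster /fw/, so it deletes. → [vuebetpudaof].

inoupiapidbir, segagagwodwoag, desxuxoiwioz, vuebetpudaof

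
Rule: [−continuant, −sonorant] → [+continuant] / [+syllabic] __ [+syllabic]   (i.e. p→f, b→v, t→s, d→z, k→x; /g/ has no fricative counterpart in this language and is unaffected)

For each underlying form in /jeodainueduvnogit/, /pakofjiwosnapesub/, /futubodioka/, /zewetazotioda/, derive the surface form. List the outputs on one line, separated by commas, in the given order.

/jeodainueduvnogit/: /d/ is a stop between vowels /o/ and /a/, so it spirantizes to the fricative [z]. /d/ is a stop between vowels /e/ and /u/, so it spirantizes to the fricative [z]. → [jeozainuezuvnogit].
/pakofjiwosnapesub/: /k/ is a stop between vowels /a/ and /o/, so it spirantizes to the fricative [x]. /p/ is a stop between vowels /a/ and /e/, so it spirantizes to the fricative [f]. → [paxofjiwosnafesub].
/futubodioka/: /t/ is a stop between vowels /u/ and /u/, so it spirantizes to the fricative [s]. /b/ is a stop between vowels /u/ and /o/, so it spirantizes to the fricative [v]. /d/ is a stop between vowels /o/ and /i/, so it spirantizes to the fricative [z]. /k/ is a stop between vowels /o/ and /a/, so it spirantizes to the fricative [x]. → [fusuvozioxa].
/zewetazotioda/: /t/ is a stop between vowels /e/ and /a/, so it spirantizes to the fricative [s]. /t/ is a stop between vowels /o/ and /i/, so it spirantizes to the fricative [s]. /d/ is a stop between vowels /o/ and /a/, so it spirantizes to the fricative [z]. → [zewesazosioza].

jeozainuezuvnogit, paxofjiwosnafesub, fusuvozioxa, zewesazosioza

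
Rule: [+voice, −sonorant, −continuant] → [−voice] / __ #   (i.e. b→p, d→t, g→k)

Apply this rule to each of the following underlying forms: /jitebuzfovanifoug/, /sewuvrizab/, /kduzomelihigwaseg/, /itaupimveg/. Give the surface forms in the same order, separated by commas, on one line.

/jitebuzfovanifoug/: /g/ is a voiced stop in word-final position, so it devoices to [k]. → [jitebuzfovanifouk].
/sewuvrizab/: /b/ is a voiced stop in word-final position, so it devoices to [p]. → [sewuvrizap].
/kduzomelihigwaseg/: /g/ is a voiced stop in word-final position, so it devoices to [k]. → [kduzomelihigwasek].
/itaupimveg/: /g/ is a voiced stop in word-final position, so it devoices to [k]. → [itaupimvek].

jitebuzfovanifouk, sewuvrizap, kduzomelihigwasek, itaupimvek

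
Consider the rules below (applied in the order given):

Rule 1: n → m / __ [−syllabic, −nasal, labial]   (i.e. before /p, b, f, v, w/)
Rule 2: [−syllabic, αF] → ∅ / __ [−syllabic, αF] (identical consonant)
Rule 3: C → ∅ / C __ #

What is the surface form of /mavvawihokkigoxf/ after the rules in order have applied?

Rule 1 (nasal place assimilation): no segment meets the environment; /mavvawihokkigoxf/ is unchanged.
Rule 2 (degemination): /vv/ is a geminate; the first /v/ deletes. /kk/ is a geminate; the first /k/ deletes. /mavvawihokkigoxf/ → mavawihokigoxf.
Rule 3 (final cluster simplification): /f/ is the second consonant of a word-final cluster /xf/, so it deletes. /mavawihokigoxf/ → mavawihokigox.

mavawihokigox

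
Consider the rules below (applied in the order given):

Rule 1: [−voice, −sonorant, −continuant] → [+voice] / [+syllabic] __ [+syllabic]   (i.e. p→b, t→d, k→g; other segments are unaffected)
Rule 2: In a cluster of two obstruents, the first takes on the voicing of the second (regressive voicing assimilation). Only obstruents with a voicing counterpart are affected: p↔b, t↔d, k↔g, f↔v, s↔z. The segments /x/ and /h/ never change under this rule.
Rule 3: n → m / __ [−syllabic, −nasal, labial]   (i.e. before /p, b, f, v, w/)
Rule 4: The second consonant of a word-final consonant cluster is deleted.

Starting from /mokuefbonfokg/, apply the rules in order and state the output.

moguevbomfog

Rule 1 (intervocalic voicing): /k/ is a voiceless stop between vowels /o/ and /u/, so it voices to [g]. /mokuefbonfokg/ → moguefbonfokg.
Rule 2 (regressive voicing assimilation): /f/ precedes the voiced obstruent /b/, so it voices to [v] by assimilation. /k/ precedes the voiced obstruent /g/, so it voices to [g] by assimilation. /moguefbonfokg/ → moguevbonfogg.
Rule 3 (nasal place assimilation): /n/ precedes the labial consonant /f/, so it assimilates in place to [m]. /moguevbonfogg/ → moguevbomfogg.
Rule 4 (final cluster simplification): /g/ is the second consonant of a word-final cluster /gg/, so it deletes. /moguevbomfogg/ → moguevbomfog.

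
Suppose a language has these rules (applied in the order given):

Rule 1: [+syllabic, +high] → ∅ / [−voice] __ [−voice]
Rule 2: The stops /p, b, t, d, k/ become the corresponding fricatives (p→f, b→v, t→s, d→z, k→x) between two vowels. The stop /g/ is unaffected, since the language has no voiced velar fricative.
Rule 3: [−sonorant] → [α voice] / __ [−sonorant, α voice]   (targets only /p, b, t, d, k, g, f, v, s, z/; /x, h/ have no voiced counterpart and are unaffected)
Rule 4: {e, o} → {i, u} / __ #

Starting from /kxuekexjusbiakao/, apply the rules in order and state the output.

kxuexexjuzbiaxau

Rule 1 (high vowel syncope): no segment meets the environment; /kxuekexjusbiakao/ is unchanged.
Rule 2 (intervocalic spirantization): /k/ is a stop between vowels /e/ and /e/, so it spirantizes to the fricative [x]. /k/ is a stop between vowels /a/ and /a/, so it spirantizes to the fricative [x]. /kxuekexjusbiakao/ → kxuexexjusbiaxao.
Rule 3 (regressive voicing assimilation): /s/ precedes the voiced obstruent /b/, so it voices to [z] by assimilation. /kxuexexjusbiaxao/ → kxuexexjuzbiaxao.
Rule 4 (final vowel raising): /o/ is a mid vowel in word-final position, so it raises to [u]. /kxuexexjuzbiaxao/ → kxuexexjuzbiaxau.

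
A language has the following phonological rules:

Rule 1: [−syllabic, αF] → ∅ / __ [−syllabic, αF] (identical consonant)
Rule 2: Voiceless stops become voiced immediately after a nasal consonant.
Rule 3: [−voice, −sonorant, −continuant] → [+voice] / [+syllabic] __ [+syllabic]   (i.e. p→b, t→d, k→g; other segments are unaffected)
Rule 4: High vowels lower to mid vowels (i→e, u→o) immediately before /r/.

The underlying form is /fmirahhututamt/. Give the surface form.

Rule 1 (degemination): /hh/ is a geminate; the first /h/ deletes. /fmirahhututamt/ → fmirahututamt.
Rule 2 (post-nasal voicing): /t/ is a voiceless stop immediately after the nasal /m/, so it voices to [d]. /fmirahututamt/ → fmirahututamd.
Rule 3 (intervocalic voicing): /t/ is a voiceless stop between vowels /u/ and /u/, so it voices to [d]. /t/ is a voiceless stop between vowels /u/ and /a/, so it voices to [d]. /fmirahututamd/ → fmirahududamd.
Rule 4 (pre-rhotic lowering): /i/ is a high vowel immediately before /r/, so it lowers to [e]. /fmirahududamd/ → fmerahududamd.

fmerahududamd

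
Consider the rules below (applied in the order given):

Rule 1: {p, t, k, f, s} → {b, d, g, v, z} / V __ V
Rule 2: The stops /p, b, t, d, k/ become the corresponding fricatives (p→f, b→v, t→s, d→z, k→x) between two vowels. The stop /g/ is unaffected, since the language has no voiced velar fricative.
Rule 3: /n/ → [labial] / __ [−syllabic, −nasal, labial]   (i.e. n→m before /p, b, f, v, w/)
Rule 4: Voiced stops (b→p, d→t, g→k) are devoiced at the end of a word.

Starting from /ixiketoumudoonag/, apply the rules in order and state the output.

Rule 1 (intervocalic voicing): /k/ is a voiceless obstruent between vowels /i/ and /e/, so it voices to [g]. /t/ is a voiceless obstruent between vowels /e/ and /o/, so it voices to [d]. /ixiketoumudoonag/ → ixigedoumudoonag.
Rule 2 (intervocalic spirantization): /d/ is a stop between vowels /e/ and /o/, so it spirantizes to the fricative [z]. /d/ is a stop between vowels /u/ and /o/, so it spirantizes to the fricative [z]. /ixigedoumudoonag/ → ixigezoumuzoonag.
Rule 3 (nasal place assimilation): no segment meets the environment; /ixigezoumuzoonag/ is unchanged.
Rule 4 (final devoicing): /g/ is a voiced stop in word-final position, so it devoices to [k]. /ixigezoumuzoonag/ → ixigezoumuzoonak.

ixigezoumuzoonak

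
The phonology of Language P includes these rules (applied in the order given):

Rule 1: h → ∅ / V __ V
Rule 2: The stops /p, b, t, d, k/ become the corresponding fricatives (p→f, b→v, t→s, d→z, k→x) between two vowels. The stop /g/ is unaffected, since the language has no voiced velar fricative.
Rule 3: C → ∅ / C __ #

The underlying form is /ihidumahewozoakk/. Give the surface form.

iizumaewozoak

Rule 1 (intervocalic h-deletion): /h/ occurs between vowels /i/ and /i/, so it deletes. /h/ occurs between vowels /a/ and /e/, so it deletes. /ihidumahewozoakk/ → iidumaewozoakk.
Rule 2 (intervocalic spirantization): /d/ is a stop between vowels /i/ and /u/, so it spirantizes to the fricative [z]. /iidumaewozoakk/ → iizumaewozoakk.
Rule 3 (final cluster simplification): /k/ is the second consonant of a word-final cluster /kk/, so it deletes. /iizumaewozoakk/ → iizumaewozoak.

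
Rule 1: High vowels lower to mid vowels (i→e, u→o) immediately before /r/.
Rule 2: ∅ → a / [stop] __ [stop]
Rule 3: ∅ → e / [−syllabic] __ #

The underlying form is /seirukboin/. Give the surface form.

Rule 1 (pre-rhotic lowering): /i/ is a high vowel immediately before /r/, so it lowers to [e]. /seirukboin/ → seerukboin.
Rule 2 (stop-cluster a-epenthesis): /k/ and /b/ form a stop–stop cluster, so [a] is inserted between them. /seerukboin/ → seerukaboin.
Rule 3 (final e-epenthesis): the form ends in the consonant /n/, so [e] is inserted word-finally. /seerukaboin/ → seerukaboine.

seerukaboine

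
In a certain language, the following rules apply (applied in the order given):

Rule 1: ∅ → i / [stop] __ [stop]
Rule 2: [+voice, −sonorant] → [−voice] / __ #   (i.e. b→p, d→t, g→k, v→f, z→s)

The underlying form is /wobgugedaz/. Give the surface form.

Rule 1 (stop-cluster i-epenthesis): /b/ and /g/ form a stop–stop cluster, so [i] is inserted between them. /wobgugedaz/ → wobigugedaz.
Rule 2 (final devoicing): /z/ is a voiced obstruent in word-final position, so it devoices to [s]. /wobigugedaz/ → wobigugedas.

wobigugedas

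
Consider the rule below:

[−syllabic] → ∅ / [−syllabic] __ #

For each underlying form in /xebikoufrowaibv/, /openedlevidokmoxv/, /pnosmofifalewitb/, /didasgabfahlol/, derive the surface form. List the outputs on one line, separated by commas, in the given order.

xebikoufrowaib, openedlevidokmox, pnosmofifalewit, didasgabfahlol

/xebikoufrowaibv/: /v/ is the second consonant of a word-final cluster /bv/, so it deletes. → [xebikoufrowaib].
/openedlevidokmoxv/: /v/ is the second consonant of a word-final cluster /xv/, so it deletes. → [openedlevidokmox].
/pnosmofifalewitb/: /b/ is the second consonant of a word-final cluster /tb/, so it deletes. → [pnosmofifalewit].
/didasgabfahlol/: the rule's environment is not met; surfaces unchanged as [didasgabfahlol].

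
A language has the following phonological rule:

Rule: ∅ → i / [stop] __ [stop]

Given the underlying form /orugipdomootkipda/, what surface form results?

orugipidomootikipida

/p/ and /d/ form a stop–stop cluster, so [i] is inserted between them.
/t/ and /k/ form a stop–stop cluster, so [i] is inserted between them.
/p/ and /d/ form a stop–stop cluster, so [i] is inserted between them.
Surface form: [orugipidomootikipida].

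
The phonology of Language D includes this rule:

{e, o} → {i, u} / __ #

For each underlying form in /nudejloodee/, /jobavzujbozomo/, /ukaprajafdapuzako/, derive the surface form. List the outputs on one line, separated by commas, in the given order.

/nudejloodee/: /e/ is a mid vowel in word-final position, so it raises to [i]. → [nudejloodei].
/jobavzujbozomo/: /o/ is a mid vowel in word-final position, so it raises to [u]. → [jobavzujbozomu].
/ukaprajafdapuzako/: /o/ is a mid vowel in word-final position, so it raises to [u]. → [ukaprajafdapuzaku].

nudejloodei, jobavzujbozomu, ukaprajafdapuzaku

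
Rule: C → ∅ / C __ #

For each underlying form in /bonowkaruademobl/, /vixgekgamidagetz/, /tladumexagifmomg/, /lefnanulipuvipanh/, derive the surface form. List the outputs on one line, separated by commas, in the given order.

/bonowkaruademobl/: /l/ is the second consonant of a word-final cluster /bl/, so it deletes. → [bonowkaruademob].
/vixgekgamidagetz/: /z/ is the second consonant of a word-final cluster /tz/, so it deletes. → [vixgekgamidaget].
/tladumexagifmomg/: /g/ is the second consonant of a word-final cluster /mg/, so it deletes. → [tladumexagifmom].
/lefnanulipuvipanh/: /h/ is the second consonant of a word-final cluster /nh/, so it deletes. → [lefnanulipuvipan].

bonowkaruademob, vixgekgamidaget, tladumexagifmom, lefnanulipuvipan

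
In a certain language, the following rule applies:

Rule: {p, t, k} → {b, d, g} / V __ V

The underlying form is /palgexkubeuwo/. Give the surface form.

palgexkubeuwo

No segment of /palgexkubeuwo/ meets the structural description of the rule, so the form surfaces unchanged.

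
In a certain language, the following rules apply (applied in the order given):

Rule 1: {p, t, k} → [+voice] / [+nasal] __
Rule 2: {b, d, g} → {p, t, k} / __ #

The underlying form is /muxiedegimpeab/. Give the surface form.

muxiedegimbeap

Rule 1 (post-nasal voicing): /p/ is a voiceless stop immediately after the nasal /m/, so it voices to [b]. /muxiedegimpeab/ → muxiedegimbeab.
Rule 2 (final devoicing): /b/ is a voiced stop in word-final position, so it devoices to [p]. /muxiedegimbeab/ → muxiedegimbeap.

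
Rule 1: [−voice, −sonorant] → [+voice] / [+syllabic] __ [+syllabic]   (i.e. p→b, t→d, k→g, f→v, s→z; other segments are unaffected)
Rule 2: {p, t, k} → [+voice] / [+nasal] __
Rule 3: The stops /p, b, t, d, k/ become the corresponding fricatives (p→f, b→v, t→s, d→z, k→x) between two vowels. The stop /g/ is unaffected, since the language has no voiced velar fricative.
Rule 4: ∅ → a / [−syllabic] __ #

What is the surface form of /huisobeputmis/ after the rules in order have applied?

Rule 1 (intervocalic voicing): /s/ is a voiceless obstruent between vowels /i/ and /o/, so it voices to [z]. /p/ is a voiceless obstruent between vowels /e/ and /u/, so it voices to [b]. /huisobeputmis/ → huizobebutmis.
Rule 2 (post-nasal voicing): no segment meets the environment; /huizobebutmis/ is unchanged.
Rule 3 (intervocalic spirantization): /b/ is a stop between vowels /o/ and /e/, so it spirantizes to the fricative [v]. /b/ is a stop between vowels /e/ and /u/, so it spirantizes to the fricative [v]. /huizobebutmis/ → huizovevutmis.
Rule 4 (final a-epenthesis): the form ends in the consonant /s/, so [a] is inserted word-finally. /huizovevutmis/ → huizovevutmisa.

huizovevutmisa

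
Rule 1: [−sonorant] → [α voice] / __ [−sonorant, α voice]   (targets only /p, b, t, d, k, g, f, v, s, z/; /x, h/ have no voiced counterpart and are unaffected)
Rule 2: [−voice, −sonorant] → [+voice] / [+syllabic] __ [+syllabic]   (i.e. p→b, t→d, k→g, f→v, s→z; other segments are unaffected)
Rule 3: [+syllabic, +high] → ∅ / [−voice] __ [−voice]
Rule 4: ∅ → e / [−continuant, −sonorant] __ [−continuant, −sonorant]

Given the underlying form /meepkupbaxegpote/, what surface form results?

Rule 1 (regressive voicing assimilation): /p/ precedes the voiced obstruent /b/, so it voices to [b] by assimilation. /g/ precedes the voiceless obstruent /p/, so it devoices to [k] by assimilation. /meepkupbaxegpote/ → meepkubbaxekpote.
Rule 2 (intervocalic voicing): /t/ is a voiceless obstruent between vowels /o/ and /e/, so it voices to [d]. /meepkubbaxekpote/ → meepkubbaxekpode.
Rule 3 (high vowel syncope): no segment meets the environment; /meepkubbaxekpode/ is unchanged.
Rule 4 (stop-cluster e-epenthesis): /p/ and /k/ form a stop–stop cluster, so [e] is inserted between them. /b/ and /b/ form a stop–stop cluster, so [e] is inserted between them. /k/ and /p/ form a stop–stop cluster, so [e] is inserted between them. /meepkubbaxekpode/ → meepekubebaxekepode.

meepekubebaxekepode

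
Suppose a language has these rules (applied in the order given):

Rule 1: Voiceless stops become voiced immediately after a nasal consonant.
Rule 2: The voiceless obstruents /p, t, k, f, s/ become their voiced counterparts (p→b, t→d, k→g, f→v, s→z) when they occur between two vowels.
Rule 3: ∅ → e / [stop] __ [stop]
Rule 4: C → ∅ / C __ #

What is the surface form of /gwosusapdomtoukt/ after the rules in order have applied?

gwozuzapedomdouket

Rule 1 (post-nasal voicing): /t/ is a voiceless stop immediately after the nasal /m/, so it voices to [d]. /gwosusapdomtoukt/ → gwosusapdomdoukt.
Rule 2 (intervocalic voicing): /s/ is a voiceless obstruent between vowels /o/ and /u/, so it voices to [z]. /s/ is a voiceless obstruent between vowels /u/ and /a/, so it voices to [z]. /gwosusapdomdoukt/ → gwozuzapdomdoukt.
Rule 3 (stop-cluster e-epenthesis): /p/ and /d/ form a stop–stop cluster, so [e] is inserted between them. /k/ and /t/ form a stop–stop cluster, so [e] is inserted between them. /gwozuzapdomdoukt/ → gwozuzapedomdouket.
Rule 4 (final cluster simplification): no segment meets the environment; /gwozuzapedomdouket/ is unchanged.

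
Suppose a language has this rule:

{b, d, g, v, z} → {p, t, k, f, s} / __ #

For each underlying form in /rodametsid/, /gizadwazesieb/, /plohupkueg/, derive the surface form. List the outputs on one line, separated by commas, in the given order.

rodametsit, gizadwazesiep, plohupkuek

/rodametsid/: /d/ is a voiced obstruent in word-final position, so it devoices to [t]. → [rodametsit].
/gizadwazesieb/: /b/ is a voiced obstruent in word-final position, so it devoices to [p]. → [gizadwazesiep].
/plohupkueg/: /g/ is a voiced obstruent in word-final position, so it devoices to [k]. → [plohupkuek].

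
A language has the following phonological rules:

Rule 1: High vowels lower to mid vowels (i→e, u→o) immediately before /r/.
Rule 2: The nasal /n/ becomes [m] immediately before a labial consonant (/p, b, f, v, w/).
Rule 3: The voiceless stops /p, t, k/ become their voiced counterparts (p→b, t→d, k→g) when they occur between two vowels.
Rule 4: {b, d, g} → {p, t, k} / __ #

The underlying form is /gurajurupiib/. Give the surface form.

Rule 1 (pre-rhotic lowering): /u/ is a high vowel immediately before /r/, so it lowers to [o]. /u/ is a high vowel immediately before /r/, so it lowers to [o]. /gurajurupiib/ → gorajorupiib.
Rule 2 (nasal place assimilation): no segment meets the environment; /gorajorupiib/ is unchanged.
Rule 3 (intervocalic voicing): /p/ is a voiceless stop between vowels /u/ and /i/, so it voices to [b]. /gorajorupiib/ → gorajorubiib.
Rule 4 (final devoicing): /b/ is a voiced stop in word-final position, so it devoices to [p]. /gorajorubiib/ → gorajorubiip.

gorajorubiip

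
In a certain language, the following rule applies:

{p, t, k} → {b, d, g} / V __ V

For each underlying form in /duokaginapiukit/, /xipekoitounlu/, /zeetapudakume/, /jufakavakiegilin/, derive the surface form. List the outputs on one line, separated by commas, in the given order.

/duokaginapiukit/: /k/ is a voiceless stop between vowels /o/ and /a/, so it voices to [g]. /p/ is a voiceless stop between vowels /a/ and /i/, so it voices to [b]. /k/ is a voiceless stop between vowels /u/ and /i/, so it voices to [g]. → [duogaginabiugit].
/xipekoitounlu/: /p/ is a voiceless stop between vowels /i/ and /e/, so it voices to [b]. /k/ is a voiceless stop between vowels /e/ and /o/, so it voices to [g]. /t/ is a voiceless stop between vowels /i/ and /o/, so it voices to [d]. → [xibegoidounlu].
/zeetapudakume/: /t/ is a voiceless stop between vowels /e/ and /a/, so it voices to [d]. /p/ is a voiceless stop between vowels /a/ and /u/, so it voices to [b]. /k/ is a voiceless stop between vowels /a/ and /u/, so it voices to [g]. → [zeedabudagume].
/jufakavakiegilin/: /k/ is a voiceless stop between vowels /a/ and /a/, so it voices to [g]. /k/ is a voiceless stop between vowels /a/ and /i/, so it voices to [g]. → [jufagavagiegilin].

duogaginabiugit, xibegoidounlu, zeedabudagume, jufagavagiegilin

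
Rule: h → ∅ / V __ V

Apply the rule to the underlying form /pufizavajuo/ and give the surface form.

No segment of /pufizavajuo/ meets the structural description of the rule, so the form surfaces unchanged.

pufizavajuo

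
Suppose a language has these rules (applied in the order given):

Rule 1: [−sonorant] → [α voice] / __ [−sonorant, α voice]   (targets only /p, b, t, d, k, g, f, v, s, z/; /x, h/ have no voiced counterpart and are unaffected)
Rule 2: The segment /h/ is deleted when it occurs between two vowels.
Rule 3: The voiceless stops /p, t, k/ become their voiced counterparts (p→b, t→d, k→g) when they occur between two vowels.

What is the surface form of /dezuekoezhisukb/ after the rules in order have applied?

dezuegoeshisugb

Rule 1 (regressive voicing assimilation): /z/ precedes the voiceless obstruent /h/, so it devoices to [s] by assimilation. /k/ precedes the voiced obstruent /b/, so it voices to [g] by assimilation. /dezuekoezhisukb/ → dezuekoeshisugb.
Rule 2 (intervocalic h-deletion): no segment meets the environment; /dezuekoeshisugb/ is unchanged.
Rule 3 (intervocalic voicing): /k/ is a voiceless stop between vowels /e/ and /o/, so it voices to [g]. /dezuekoeshisugb/ → dezuegoeshisugb.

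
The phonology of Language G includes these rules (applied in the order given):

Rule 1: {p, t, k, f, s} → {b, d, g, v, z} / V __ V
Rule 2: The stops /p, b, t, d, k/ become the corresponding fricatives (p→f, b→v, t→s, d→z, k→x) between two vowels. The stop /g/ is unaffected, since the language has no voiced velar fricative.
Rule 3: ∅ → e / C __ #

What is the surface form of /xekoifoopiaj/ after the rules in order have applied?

Rule 1 (intervocalic voicing): /k/ is a voiceless obstruent between vowels /e/ and /o/, so it voices to [g]. /f/ is a voiceless obstruent between vowels /i/ and /o/, so it voices to [v]. /p/ is a voiceless obstruent between vowels /o/ and /i/, so it voices to [b]. /xekoifoopiaj/ → xegoivoobiaj.
Rule 2 (intervocalic spirantization): /b/ is a stop between vowels /o/ and /i/, so it spirantizes to the fricative [v]. /xegoivoobiaj/ → xegoivooviaj.
Rule 3 (final e-epenthesis): the form ends in the consonant /j/, so [e] is inserted word-finally. /xegoivooviaj/ → xegoivooviaje.

xegoivooviaje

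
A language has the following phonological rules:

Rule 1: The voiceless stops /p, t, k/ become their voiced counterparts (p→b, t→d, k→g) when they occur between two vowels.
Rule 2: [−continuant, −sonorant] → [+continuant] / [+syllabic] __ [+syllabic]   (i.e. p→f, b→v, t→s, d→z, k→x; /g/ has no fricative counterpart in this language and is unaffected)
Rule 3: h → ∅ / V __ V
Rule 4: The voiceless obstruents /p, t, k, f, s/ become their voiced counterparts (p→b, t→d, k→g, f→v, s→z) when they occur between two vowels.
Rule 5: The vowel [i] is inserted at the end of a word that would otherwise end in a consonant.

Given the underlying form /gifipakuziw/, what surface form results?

givivaguziwi

Rule 1 (intervocalic voicing): /p/ is a voiceless stop between vowels /i/ and /a/, so it voices to [b]. /k/ is a voiceless stop between vowels /a/ and /u/, so it voices to [g]. /gifipakuziw/ → gifibaguziw.
Rule 2 (intervocalic spirantization): /b/ is a stop between vowels /i/ and /a/, so it spirantizes to the fricative [v]. /gifibaguziw/ → gifivaguziw.
Rule 3 (intervocalic h-deletion): no segment meets the environment; /gifivaguziw/ is unchanged.
Rule 4 (intervocalic voicing): /f/ is a voiceless obstruent between vowels /i/ and /i/, so it voices to [v]. /gifivaguziw/ → givivaguziw.
Rule 5 (final i-epenthesis): the form ends in the consonant /w/, so [i] is inserted word-finally. /givivaguziw/ → givivaguziwi.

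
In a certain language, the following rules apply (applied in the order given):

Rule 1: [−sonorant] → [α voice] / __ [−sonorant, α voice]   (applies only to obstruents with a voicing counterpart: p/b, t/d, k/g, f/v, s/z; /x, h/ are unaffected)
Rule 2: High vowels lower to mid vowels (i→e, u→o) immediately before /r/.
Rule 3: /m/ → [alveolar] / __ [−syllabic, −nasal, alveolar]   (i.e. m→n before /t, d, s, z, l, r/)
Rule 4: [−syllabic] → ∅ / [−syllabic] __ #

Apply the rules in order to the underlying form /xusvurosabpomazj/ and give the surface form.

Rule 1 (regressive voicing assimilation): /s/ precedes the voiced obstruent /v/, so it voices to [z] by assimilation. /b/ precedes the voiceless obstruent /p/, so it devoices to [p] by assimilation. /xusvurosabpomazj/ → xuzvurosappomazj.
Rule 2 (pre-rhotic lowering): /u/ is a high vowel immediately before /r/, so it lowers to [o]. /xuzvurosappomazj/ → xuzvorosappomazj.
Rule 3 (nasal place assimilation): no segment meets the environment; /xuzvorosappomazj/ is unchanged.
Rule 4 (final cluster simplification): /j/ is the second consonant of a word-final cluster /zj/, so it deletes. /xuzvorosappomazj/ → xuzvorosappomaz.

xuzvorosappomaz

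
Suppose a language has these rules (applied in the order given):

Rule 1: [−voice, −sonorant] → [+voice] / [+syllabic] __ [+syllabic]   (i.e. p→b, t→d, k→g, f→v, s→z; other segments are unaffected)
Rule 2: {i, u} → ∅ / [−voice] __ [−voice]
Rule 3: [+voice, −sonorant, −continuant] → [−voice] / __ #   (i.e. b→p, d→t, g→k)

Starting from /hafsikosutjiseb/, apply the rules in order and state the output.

Rule 1 (intervocalic voicing): /k/ is a voiceless obstruent between vowels /i/ and /o/, so it voices to [g]. /s/ is a voiceless obstruent between vowels /o/ and /u/, so it voices to [z]. /s/ is a voiceless obstruent between vowels /i/ and /e/, so it voices to [z]. /hafsikosutjiseb/ → hafsigozutjizeb.
Rule 2 (high vowel syncope): no segment meets the environment; /hafsigozutjizeb/ is unchanged.
Rule 3 (final devoicing): /b/ is a voiced stop in word-final position, so it devoices to [p]. /hafsigozutjizeb/ → hafsigozutjizep.

hafsigozutjizep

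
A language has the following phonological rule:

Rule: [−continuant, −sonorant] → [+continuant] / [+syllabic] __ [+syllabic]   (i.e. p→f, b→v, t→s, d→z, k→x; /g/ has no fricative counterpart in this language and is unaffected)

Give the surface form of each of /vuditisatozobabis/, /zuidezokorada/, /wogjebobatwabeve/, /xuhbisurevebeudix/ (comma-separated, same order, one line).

vuzisisasozovavis, zuizezoxoraza, wogjevovatwaveve, xuhbisureveveuzix

/vuditisatozobabis/: /d/ is a stop between vowels /u/ and /i/, so it spirantizes to the fricative [z]. /t/ is a stop between vowels /i/ and /i/, so it spirantizes to the fricative [s]. /t/ is a stop between vowels /a/ and /o/, so it spirantizes to the fricative [s]. /b/ is a stop between vowels /o/ and /a/, so it spirantizes to the fricative [v]. /b/ is a stop between vowels /a/ and /i/, so it spirantizes to the fricative [v]. → [vuzisisasozovavis].
/zuidezokorada/: /d/ is a stop between vowels /i/ and /e/, so it spirantizes to the fricative [z]. /k/ is a stop between vowels /o/ and /o/, so it spirantizes to the fricative [x]. /d/ is a stop between vowels /a/ and /a/, so it spirantizes to the fricative [z]. → [zuizezoxoraza].
/wogjebobatwabeve/: /b/ is a stop between vowels /e/ and /o/, so it spirantizes to the fricative [v]. /b/ is a stop between vowels /o/ and /a/, so it spirantizes to the fricative [v]. /b/ is a stop between vowels /a/ and /e/, so it spirantizes to the fricative [v]. → [wogjevovatwaveve].
/xuhbisurevebeudix/: /b/ is a stop between vowels /e/ and /e/, so it spirantizes to the fricative [v]. /d/ is a stop between vowels /u/ and /i/, so it spirantizes to the fricative [z]. → [xuhbisureveveuzix].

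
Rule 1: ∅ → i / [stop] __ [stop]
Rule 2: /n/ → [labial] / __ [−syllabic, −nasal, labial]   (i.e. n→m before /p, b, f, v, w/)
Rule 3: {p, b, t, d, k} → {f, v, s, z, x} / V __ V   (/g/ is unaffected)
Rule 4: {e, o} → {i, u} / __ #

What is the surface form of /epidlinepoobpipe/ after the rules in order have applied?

Rule 1 (stop-cluster i-epenthesis): /b/ and /p/ form a stop–stop cluster, so [i] is inserted between them. /epidlinepoobpipe/ → epidlinepoobipipe.
Rule 2 (nasal place assimilation): no segment meets the environment; /epidlinepoobipipe/ is unchanged.
Rule 3 (intervocalic spirantization): /p/ is a stop between vowels /e/ and /i/, so it spirantizes to the fricative [f]. /p/ is a stop between vowels /e/ and /o/, so it spirantizes to the fricative [f]. /b/ is a stop between vowels /o/ and /i/, so it spirantizes to the fricative [v]. /p/ is a stop between vowels /i/ and /i/, so it spirantizes to the fricative [f]. /p/ is a stop between vowels /i/ and /e/, so it spirantizes to the fricative [f]. /epidlinepoobipipe/ → efidlinefoovifife.
Rule 4 (final vowel raising): /e/ is a mid vowel in word-final position, so it raises to [i]. /efidlinefoovifife/ → efidlinefoovififi.

efidlinefoovififi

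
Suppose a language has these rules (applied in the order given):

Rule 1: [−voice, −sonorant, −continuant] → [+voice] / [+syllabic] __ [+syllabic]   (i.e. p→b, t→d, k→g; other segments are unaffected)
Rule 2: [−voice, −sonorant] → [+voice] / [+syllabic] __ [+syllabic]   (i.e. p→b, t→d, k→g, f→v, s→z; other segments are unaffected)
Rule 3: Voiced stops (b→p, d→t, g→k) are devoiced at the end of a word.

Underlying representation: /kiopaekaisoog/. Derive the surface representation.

Rule 1 (intervocalic voicing): /p/ is a voiceless stop between vowels /o/ and /a/, so it voices to [b]. /k/ is a voiceless stop between vowels /e/ and /a/, so it voices to [g]. /kiopaekaisoog/ → kiobaegaisoog.
Rule 2 (intervocalic voicing): /s/ is a voiceless obstruent between vowels /i/ and /o/, so it voices to [z]. /kiobaegaisoog/ → kiobaegaizoog.
Rule 3 (final devoicing): /g/ is a voiced stop in word-final position, so it devoices to [k]. /kiobaegaizoog/ → kiobaegaizook.

kiobaegaizook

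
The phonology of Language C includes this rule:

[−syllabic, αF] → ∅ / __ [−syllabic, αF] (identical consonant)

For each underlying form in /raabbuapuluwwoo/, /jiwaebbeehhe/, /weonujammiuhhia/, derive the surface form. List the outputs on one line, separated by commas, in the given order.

/raabbuapuluwwoo/: /bb/ is a geminate; the first /b/ deletes. /ww/ is a geminate; the first /w/ deletes. → [raabuapuluwoo].
/jiwaebbeehhe/: /bb/ is a geminate; the first /b/ deletes. /hh/ is a geminate; the first /h/ deletes. → [jiwaebeehe].
/weonujammiuhhia/: /mm/ is a geminate; the first /m/ deletes. /hh/ is a geminate; the first /h/ deletes. → [weonujamiuhia].

raabuapuluwoo, jiwaebeehe, weonujamiuhia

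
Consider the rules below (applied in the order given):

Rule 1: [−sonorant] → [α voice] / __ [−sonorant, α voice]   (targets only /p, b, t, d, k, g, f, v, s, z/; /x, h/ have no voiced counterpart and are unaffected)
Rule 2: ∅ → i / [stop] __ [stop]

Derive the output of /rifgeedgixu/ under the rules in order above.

Rule 1 (regressive voicing assimilation): /f/ precedes the voiced obstruent /g/, so it voices to [v] by assimilation. /rifgeedgixu/ → rivgeedgixu.
Rule 2 (stop-cluster i-epenthesis): /d/ and /g/ form a stop–stop cluster, so [i] is inserted between them. /rivgeedgixu/ → rivgeedigixu.

rivgeedigixu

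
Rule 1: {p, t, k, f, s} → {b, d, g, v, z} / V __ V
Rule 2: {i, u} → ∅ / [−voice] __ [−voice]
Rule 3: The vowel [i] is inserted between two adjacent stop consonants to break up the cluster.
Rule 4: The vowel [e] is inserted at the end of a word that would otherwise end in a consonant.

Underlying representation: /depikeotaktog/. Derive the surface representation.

debigeodakitoge

Rule 1 (intervocalic voicing): /p/ is a voiceless obstruent between vowels /e/ and /i/, so it voices to [b]. /k/ is a voiceless obstruent between vowels /i/ and /e/, so it voices to [g]. /t/ is a voiceless obstruent between vowels /o/ and /a/, so it voices to [d]. /depikeotaktog/ → debigeodaktog.
Rule 2 (high vowel syncope): no segment meets the environment; /debigeodaktog/ is unchanged.
Rule 3 (stop-cluster i-epenthesis): /k/ and /t/ form a stop–stop cluster, so [i] is inserted between them. /debigeodaktog/ → debigeodakitog.
Rule 4 (final e-epenthesis): the form ends in the consonant /g/, so [e] is inserted word-finally. /debigeodakitog/ → debigeodakitoge.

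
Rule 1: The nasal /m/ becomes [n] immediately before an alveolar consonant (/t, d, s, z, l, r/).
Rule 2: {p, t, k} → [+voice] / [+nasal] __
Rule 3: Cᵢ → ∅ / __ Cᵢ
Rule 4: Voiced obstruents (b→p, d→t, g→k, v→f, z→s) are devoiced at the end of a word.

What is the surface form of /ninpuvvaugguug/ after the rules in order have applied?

ninbuvauguuk

Rule 1 (nasal place assimilation): no segment meets the environment; /ninpuvvaugguug/ is unchanged.
Rule 2 (post-nasal voicing): /p/ is a voiceless stop immediately after the nasal /n/, so it voices to [b]. /ninpuvvaugguug/ → ninbuvvaugguug.
Rule 3 (degemination): /vv/ is a geminate; the first /v/ deletes. /gg/ is a geminate; the first /g/ deletes. /ninbuvvaugguug/ → ninbuvauguug.
Rule 4 (final devoicing): /g/ is a voiced obstruent in word-final position, so it devoices to [k]. /ninbuvauguug/ → ninbuvauguuk.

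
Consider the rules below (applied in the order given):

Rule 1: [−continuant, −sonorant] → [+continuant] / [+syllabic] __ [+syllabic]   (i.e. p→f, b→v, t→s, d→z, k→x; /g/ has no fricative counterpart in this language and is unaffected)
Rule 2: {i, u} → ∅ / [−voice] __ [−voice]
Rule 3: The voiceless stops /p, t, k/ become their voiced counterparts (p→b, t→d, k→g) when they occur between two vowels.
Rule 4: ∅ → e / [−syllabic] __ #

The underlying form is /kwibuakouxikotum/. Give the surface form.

kwivuaxouxxosume

Rule 1 (intervocalic spirantization): /b/ is a stop between vowels /i/ and /u/, so it spirantizes to the fricative [v]. /k/ is a stop between vowels /a/ and /o/, so it spirantizes to the fricative [x]. /k/ is a stop between vowels /i/ and /o/, so it spirantizes to the fricative [x]. /t/ is a stop between vowels /o/ and /u/, so it spirantizes to the fricative [s]. /kwibuakouxikotum/ → kwivuaxouxixosum.
Rule 2 (high vowel syncope): /i/ is a high vowel flanked by voiceless consonants /x/ and /x/, so it deletes. /kwivuaxouxixosum/ → kwivuaxouxxosum.
Rule 3 (intervocalic voicing): no segment meets the environment; /kwivuaxouxxosum/ is unchanged.
Rule 4 (final e-epenthesis): the form ends in the consonant /m/, so [e] is inserted word-finally. /kwivuaxouxxosum/ → kwivuaxouxxosume.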